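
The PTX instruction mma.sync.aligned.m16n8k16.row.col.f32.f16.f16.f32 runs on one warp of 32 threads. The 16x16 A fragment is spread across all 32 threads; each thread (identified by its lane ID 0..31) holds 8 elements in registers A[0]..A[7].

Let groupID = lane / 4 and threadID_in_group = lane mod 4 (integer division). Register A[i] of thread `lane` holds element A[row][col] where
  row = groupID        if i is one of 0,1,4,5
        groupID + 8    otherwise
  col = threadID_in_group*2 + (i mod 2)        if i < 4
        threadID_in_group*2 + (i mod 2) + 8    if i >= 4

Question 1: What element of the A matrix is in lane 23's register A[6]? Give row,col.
lane 23⇒23/4=5, 23 mod 4=3
i=6  r:5+8⇒13  c:2·3+0+8⇒14

13,14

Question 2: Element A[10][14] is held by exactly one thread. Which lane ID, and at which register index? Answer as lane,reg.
11,6

r=10->g=2,rb=1  c=14->cb=1,t=3,b0=0
L=2*4+3=11  i=1*4+1*2+0=6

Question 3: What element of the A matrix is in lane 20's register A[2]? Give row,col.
13,0

lane 20: G=5 (20/4), T=0 (20%4)
i=2: r=5+8=13, c=0*2+0+0=0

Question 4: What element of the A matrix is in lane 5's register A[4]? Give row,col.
L=5=>grp=5>>2=1, tig=5&3=1
[4]=>row 1+0=1  col 1·2+0+8=10

1,10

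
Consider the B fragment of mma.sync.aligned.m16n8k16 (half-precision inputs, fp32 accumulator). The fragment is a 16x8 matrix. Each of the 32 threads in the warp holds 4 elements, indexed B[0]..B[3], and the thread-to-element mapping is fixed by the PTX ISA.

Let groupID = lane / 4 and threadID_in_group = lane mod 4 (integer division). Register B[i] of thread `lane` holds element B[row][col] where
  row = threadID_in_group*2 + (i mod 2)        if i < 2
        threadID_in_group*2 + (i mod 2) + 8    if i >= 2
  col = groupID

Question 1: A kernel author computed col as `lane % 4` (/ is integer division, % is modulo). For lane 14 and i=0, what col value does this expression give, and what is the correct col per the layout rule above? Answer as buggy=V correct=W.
`lane % 4`[14,0]->2
lane 14->14/4=3, 14 mod 4=2
i=0  r:2·2+0+0->4  c:3
col: 2 vs 3

buggy=2 correct=3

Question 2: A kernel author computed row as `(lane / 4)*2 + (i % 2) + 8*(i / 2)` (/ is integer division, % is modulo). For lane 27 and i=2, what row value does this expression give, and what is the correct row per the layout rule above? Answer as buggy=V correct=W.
`(lane / 4)*2 + (i % 2) + 8*(i / 2)`[27,2]->20
lane 27: gid=6 (27/4), tid=3 (27%4)
i=2: r=3*2+0+8=14, c=gid=6
row: 20 vs 14

buggy=20 correct=14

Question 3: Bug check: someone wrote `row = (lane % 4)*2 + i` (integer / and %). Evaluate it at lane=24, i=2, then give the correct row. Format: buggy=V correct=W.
`(lane % 4)*2 + i`[24,2]->2
lane 24->24/4=6, 24 mod 4=0
i=2  r:2·0+0+8->8  c:6
row: 2 vs 8

buggy=2 correct=8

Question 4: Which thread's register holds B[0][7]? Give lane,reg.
28,0

c=7⇒gr=7  r=0⇒Rb=0,th=0,odd=0
L=7*4+0=28  i=0*2+0=0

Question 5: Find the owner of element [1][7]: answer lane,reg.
28,1

c:7=>grp=7  r:1=>rB=0,tig=0,lo=1
L=7*4+0=28  i=0*2+1=1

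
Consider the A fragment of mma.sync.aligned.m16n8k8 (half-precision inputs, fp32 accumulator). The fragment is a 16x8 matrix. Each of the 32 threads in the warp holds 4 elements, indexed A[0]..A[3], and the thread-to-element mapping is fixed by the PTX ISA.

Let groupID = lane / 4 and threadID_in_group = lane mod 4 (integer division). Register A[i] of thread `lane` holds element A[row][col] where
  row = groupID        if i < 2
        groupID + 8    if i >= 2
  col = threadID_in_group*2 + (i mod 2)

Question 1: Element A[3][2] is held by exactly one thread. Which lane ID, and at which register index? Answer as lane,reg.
13,0

r=3->g=3,rb=0  c=2->t=1,b0=0
L=3*4+1=13  i=0*2+0=0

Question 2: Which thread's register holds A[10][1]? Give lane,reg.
r=10→G=2,rhi=1  c=1→T=0,p=1
L=2*4+0=8  i=1*2+1=3

8,3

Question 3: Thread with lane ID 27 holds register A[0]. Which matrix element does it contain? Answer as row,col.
27: gr=6,th=3
[0] (6+0,3*2+0) = (6,6)

6,6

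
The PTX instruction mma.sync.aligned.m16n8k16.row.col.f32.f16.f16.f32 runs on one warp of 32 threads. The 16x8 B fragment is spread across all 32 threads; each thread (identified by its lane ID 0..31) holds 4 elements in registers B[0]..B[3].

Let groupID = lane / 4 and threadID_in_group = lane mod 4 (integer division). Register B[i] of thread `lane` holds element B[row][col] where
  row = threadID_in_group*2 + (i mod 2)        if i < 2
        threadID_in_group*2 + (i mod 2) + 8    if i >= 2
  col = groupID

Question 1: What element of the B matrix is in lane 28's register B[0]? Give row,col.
0,7

28: gr=7,th=0
[0] (0*2+0+0,7) = (0,7)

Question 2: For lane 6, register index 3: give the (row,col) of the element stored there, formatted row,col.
13,1

lane 6=>6/4=1, 6 mod 4=2
i=3  r:2·2+1+8=>13  c:1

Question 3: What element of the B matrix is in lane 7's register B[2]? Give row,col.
14,1

7: grp=1,tig=3
[2] (3*2+0+8,1) = (14,1)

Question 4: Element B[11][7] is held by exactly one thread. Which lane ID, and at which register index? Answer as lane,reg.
29,3

c:7=>grp=7  r:11=>rB=1,tig=1,lo=1
L=7*4+1=29  i=1*2+1=3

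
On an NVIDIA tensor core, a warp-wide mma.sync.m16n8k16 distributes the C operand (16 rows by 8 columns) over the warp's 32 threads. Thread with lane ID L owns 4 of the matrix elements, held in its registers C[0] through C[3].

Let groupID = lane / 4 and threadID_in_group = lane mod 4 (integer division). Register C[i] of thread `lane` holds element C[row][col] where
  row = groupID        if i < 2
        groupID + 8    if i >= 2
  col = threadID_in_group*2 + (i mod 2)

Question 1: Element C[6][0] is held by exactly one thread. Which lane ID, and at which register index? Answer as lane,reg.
r=6⇒gr=6,Rb=0  c=0⇒th=0,odd=0
L=6*4+0=24  i=0*2+0=0

24,0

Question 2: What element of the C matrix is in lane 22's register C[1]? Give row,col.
lane 22: grp=5 (22/4), tig=2 (22%4)
i=1: r=5+0=5, c=2*2+1=5

5,5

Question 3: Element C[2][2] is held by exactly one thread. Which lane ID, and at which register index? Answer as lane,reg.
9,0

r=2->g=2,rb=0  c=2->t=1,b0=0
L=2*4+1=9  i=0*2+0=0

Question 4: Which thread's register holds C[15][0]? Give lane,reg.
28,2

r=15→G=7,rhi=1  c=0→T=0,p=0
L=7*4+0=28  i=1*2+0=2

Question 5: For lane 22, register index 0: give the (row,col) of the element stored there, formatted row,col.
L=22->gid=22>>2=5, tid=22&3=2
[0]->row 5+0=5  col 2·2+0=4

5,4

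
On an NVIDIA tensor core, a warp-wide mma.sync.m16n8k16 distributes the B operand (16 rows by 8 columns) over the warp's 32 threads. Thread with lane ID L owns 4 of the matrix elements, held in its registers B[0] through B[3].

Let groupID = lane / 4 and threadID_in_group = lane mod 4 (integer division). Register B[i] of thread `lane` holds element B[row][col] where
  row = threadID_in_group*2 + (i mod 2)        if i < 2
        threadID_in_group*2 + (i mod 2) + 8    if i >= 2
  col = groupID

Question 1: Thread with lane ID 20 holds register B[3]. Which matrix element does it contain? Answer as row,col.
9,5

lane 20: grp=5 (20/4), tig=0 (20%4)
i=3: r=0*2+1+8=9, c=grp=5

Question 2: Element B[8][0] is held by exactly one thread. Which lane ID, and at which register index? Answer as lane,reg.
c=0⇒gr=0  r=8⇒Rb=1,th=0,odd=0
L=0*4+0=0  i=1*2+0=2

0,2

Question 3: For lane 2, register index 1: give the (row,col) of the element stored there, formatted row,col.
5,0

2: g=0,t=2
[1] (2*2+1+0,0) = (5,0)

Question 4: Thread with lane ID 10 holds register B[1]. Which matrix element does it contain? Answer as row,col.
5,2

10: grp=2,tig=2
[1] (2*2+1+0,2) = (5,2)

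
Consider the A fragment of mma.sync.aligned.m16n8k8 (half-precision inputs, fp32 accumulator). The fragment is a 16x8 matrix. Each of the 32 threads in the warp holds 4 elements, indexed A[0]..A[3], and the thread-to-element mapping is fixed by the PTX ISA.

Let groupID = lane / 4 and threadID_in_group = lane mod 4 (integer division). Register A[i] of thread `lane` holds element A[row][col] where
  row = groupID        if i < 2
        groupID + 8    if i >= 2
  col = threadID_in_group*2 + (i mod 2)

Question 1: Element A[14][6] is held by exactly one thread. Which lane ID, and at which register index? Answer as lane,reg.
27,2

r=14->g=6,rb=1  c=6->t=3,b0=0
L=6*4+3=27  i=1*2+0=2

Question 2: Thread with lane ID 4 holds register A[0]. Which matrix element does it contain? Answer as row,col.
1,0

4: G=1,T=0
[0] (1+0,0*2+0) = (1,0)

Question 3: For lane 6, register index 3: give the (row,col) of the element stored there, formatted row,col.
9,5

6: grp=1,tig=2
[3] (1+8,2*2+1) = (9,5)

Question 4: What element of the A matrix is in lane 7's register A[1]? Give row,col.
lane 7: gid=1 (7/4), tid=3 (7%4)
i=1: r=1+0=1, c=3*2+1=7

1,7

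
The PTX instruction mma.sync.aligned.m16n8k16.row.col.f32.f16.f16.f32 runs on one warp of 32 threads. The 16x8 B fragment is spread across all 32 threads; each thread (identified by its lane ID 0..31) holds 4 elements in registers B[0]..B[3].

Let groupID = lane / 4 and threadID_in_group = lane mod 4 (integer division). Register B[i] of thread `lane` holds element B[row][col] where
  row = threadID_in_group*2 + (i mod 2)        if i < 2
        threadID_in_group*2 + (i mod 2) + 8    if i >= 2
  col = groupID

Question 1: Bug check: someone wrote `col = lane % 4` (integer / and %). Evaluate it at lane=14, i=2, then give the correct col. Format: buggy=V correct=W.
`lane % 4`[14,2]=>2
lane 14: grp=3 (14/4), tig=2 (14%4)
i=2: r=2*2+0+8=12, c=grp=3
col: 2 vs 3

buggy=2 correct=3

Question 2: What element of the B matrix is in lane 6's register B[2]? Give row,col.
12,1

lane 6→6/4=1, 6 mod 4=2
i=2  r:2·2+0+8→12  c:1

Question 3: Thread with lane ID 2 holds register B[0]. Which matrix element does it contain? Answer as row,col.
4,0

L=2=>grp=2>>2=0, tig=2&3=2
[0]=>row 2·2+0+0=4  col grp=0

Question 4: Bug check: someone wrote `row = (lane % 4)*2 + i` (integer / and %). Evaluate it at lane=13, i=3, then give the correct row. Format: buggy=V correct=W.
buggy=5 correct=11

`(lane % 4)*2 + i`[13,3]->5
13: gid=3,tid=1
[3] (1*2+1+8,3) = (11,3)
row: 5 vs 11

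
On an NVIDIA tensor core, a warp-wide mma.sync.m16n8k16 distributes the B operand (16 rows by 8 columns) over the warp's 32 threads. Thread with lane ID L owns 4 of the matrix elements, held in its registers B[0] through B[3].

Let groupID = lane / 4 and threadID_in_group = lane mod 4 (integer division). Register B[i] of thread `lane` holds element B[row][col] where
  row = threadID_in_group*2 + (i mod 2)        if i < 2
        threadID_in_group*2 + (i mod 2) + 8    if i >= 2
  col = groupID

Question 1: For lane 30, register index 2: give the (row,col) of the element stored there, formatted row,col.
lane 30: g=7 (30/4), t=2 (30%4)
i=2: r=2*2+0+8=12, c=g=7

12,7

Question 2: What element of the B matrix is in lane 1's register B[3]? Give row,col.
lane 1->1/4=0, 1 mod 4=1
i=3  r:2·1+1+8->11  c:0

11,0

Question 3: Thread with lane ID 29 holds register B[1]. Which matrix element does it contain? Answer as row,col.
L=29->g=29>>2=7, t=29&3=1
[1]->row 1·2+1+0=3  col g=7

3,7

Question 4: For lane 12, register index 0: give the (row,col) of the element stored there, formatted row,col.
0,3

lane 12: G=3 (12/4), T=0 (12%4)
i=0: r=0*2+0+0=0, c=G=3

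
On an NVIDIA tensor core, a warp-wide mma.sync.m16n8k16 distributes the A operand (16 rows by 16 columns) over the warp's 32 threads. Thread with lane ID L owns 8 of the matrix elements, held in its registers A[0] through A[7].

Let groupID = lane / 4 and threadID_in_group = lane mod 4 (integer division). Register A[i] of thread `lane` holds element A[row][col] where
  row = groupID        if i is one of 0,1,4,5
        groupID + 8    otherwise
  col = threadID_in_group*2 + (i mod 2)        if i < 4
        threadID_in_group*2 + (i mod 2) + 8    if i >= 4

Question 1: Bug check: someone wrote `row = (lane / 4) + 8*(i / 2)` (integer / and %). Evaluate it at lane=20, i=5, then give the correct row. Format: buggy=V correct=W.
`(lane / 4) + 8*(i / 2)`[20,5]->21
20: g=5,t=0
[5] (5+0,0*2+1+8) = (5,9)
row: 21 vs 5

buggy=21 correct=5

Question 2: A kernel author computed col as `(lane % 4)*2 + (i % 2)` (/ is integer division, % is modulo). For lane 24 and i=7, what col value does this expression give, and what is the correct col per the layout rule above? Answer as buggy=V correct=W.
`(lane % 4)*2 + (i % 2)`[24,7]->1
24: g=6,t=0
[7] (6+8,0*2+1+8) = (14,9)
col: 1 vs 9

buggy=1 correct=9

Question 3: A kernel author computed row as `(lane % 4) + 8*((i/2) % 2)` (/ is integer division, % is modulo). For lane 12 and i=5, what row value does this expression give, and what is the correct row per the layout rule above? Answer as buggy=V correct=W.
buggy=0 correct=3

`(lane % 4) + 8*((i/2) % 2)`[12,5]→0
lane 12: G=3 (12/4), T=0 (12%4)
i=5: r=3+0=3, c=0*2+1+8=9
row: 0 vs 3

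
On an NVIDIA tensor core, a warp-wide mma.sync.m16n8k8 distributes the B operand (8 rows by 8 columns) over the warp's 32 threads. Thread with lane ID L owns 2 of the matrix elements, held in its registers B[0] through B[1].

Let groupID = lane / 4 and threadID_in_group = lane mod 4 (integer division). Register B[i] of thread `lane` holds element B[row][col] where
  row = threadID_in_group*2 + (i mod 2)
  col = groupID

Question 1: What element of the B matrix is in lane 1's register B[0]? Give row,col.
2,0

lane 1->1/4=0, 1 mod 4=1
i=0  r:2·1+0->2  c:0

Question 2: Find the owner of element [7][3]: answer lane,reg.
c=3→G=3  r=7→T=3,p=1
L=3*4+3=15  i=1=1

15,1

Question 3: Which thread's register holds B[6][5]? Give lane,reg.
c=5->g=5  r=6->t=3,b0=0
L=5*4+3=23  i=0=0

23,0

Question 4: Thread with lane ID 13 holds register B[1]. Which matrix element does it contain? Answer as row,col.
lane 13: grp=3 (13/4), tig=1 (13%4)
i=1: r=1*2+1=3, c=grp=3

3,3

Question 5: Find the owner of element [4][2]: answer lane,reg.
10,0

c=2⇒gr=2  r=4⇒th=2,odd=0
L=2*4+2=10  i=0=0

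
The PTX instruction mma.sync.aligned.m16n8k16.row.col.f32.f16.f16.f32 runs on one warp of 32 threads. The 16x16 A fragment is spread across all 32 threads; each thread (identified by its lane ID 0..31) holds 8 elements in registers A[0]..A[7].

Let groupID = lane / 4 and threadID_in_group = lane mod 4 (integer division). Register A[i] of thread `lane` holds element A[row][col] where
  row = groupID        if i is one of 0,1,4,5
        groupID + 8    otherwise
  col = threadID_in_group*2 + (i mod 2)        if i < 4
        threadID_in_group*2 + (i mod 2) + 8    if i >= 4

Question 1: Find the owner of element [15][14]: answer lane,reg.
r=15→G=7,rhi=1  c=14→chi=1,T=3,p=0
L=7*4+3=31  i=1*4+1*2+0=6

31,6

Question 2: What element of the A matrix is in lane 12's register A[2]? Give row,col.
12: g=3,t=0
[2] (3+8,0*2+0+0) = (11,0)

11,0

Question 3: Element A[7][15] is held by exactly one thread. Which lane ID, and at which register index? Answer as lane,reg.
r=7->g=7,rb=0  c=15->cb=1,t=3,b0=1
L=7*4+3=31  i=1*4+0*2+1=5

31,5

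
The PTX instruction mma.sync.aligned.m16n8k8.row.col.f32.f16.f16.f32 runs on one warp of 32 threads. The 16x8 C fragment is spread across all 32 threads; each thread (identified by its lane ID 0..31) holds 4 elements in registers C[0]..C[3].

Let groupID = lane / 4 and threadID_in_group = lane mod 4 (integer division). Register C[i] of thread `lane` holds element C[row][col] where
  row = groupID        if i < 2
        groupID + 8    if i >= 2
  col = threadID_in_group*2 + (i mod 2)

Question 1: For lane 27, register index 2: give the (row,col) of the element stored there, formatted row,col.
lane 27: g=6 (27/4), t=3 (27%4)
i=2: r=6+8=14, c=3*2+0=6

14,6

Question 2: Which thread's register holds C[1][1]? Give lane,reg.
4,1

r=1⇒gr=1,Rb=0  c=1⇒th=0,odd=1
L=1*4+0=4  i=0*2+1=1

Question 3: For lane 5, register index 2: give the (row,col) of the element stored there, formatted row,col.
9,2

lane 5: grp=1 (5/4), tig=1 (5%4)
i=2: r=1+8=9, c=1*2+0=2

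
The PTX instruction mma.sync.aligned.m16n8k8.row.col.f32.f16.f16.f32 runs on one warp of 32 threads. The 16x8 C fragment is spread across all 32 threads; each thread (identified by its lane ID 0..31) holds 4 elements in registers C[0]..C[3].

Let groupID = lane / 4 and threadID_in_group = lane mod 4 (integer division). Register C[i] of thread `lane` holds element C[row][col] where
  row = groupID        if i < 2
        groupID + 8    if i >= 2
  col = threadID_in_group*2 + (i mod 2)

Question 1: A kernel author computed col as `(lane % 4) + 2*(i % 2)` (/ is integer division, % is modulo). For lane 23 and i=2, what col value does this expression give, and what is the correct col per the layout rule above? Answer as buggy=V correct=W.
`(lane % 4) + 2*(i % 2)`[23,2]=>3
lane 23: grp=5 (23/4), tig=3 (23%4)
i=2: r=5+8=13, c=3*2+0=6
col: 3 vs 6

buggy=3 correct=6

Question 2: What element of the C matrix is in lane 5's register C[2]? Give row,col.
L=5->g=5>>2=1, t=5&3=1
[2]->row 1+8=9  col 1·2+0=2

9,2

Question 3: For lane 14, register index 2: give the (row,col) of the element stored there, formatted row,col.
lane 14=>14/4=3, 14 mod 4=2
i=2  r:3+8=>11  c:2·2+0=>4

11,4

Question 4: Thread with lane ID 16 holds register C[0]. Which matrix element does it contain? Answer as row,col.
L=16→G=16>>2=4, T=16&3=0
[0]→row 4+0=4  col 0·2+0=0

4,0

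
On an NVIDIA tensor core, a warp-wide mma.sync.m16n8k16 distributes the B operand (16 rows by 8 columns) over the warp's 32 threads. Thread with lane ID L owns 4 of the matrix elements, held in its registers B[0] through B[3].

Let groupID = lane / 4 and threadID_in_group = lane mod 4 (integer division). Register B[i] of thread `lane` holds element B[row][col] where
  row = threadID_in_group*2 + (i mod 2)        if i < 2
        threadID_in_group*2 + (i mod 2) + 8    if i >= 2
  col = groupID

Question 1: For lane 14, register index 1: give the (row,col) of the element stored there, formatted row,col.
L=14->gid=14>>2=3, tid=14&3=2
[1]->row 2·2+1+0=5  col gid=3

5,3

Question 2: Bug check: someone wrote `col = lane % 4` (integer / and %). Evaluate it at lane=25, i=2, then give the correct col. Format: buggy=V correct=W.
`lane % 4`[25,2]⇒1
lane 25: gr=6 (25/4), th=1 (25%4)
i=2: r=1*2+0+8=10, c=gr=6
col: 1 vs 6

buggy=1 correct=6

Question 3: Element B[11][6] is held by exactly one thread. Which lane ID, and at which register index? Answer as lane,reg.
c: 6->gid=6  r: 11->r8=1,tid=1,i&1=1
L=6*4+1=25  i=1*2+1=3

25,3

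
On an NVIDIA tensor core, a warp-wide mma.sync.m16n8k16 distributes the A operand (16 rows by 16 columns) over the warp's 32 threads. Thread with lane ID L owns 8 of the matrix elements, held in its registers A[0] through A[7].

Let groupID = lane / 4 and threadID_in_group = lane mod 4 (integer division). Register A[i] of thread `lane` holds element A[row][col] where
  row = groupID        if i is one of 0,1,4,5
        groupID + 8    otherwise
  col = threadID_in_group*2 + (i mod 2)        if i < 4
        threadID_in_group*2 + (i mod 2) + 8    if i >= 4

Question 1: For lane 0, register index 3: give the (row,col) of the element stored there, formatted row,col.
8,1

lane 0: grp=0 (0/4), tig=0 (0%4)
i=3: r=0+8=8, c=0*2+1+0=1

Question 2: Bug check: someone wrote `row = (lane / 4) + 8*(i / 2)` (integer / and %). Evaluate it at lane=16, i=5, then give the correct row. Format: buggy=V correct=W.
`(lane / 4) + 8*(i / 2)`[16,5]→20
lane 16→16/4=4, 16 mod 4=0
i=5  r:4+0→4  c:2·0+1+8→9
row: 20 vs 4

buggy=20 correct=4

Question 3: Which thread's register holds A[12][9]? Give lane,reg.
16,7

r=12→G=4,rhi=1  c=9→chi=1,T=0,p=1
L=4*4+0=16  i=1*4+1*2+1=7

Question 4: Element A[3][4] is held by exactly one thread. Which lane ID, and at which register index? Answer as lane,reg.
r: 3->gid=3,r8=0  c: 4->c8=0,tid=2,i&1=0
L=3*4+2=14  i=0*4+0*2+0=0

14,0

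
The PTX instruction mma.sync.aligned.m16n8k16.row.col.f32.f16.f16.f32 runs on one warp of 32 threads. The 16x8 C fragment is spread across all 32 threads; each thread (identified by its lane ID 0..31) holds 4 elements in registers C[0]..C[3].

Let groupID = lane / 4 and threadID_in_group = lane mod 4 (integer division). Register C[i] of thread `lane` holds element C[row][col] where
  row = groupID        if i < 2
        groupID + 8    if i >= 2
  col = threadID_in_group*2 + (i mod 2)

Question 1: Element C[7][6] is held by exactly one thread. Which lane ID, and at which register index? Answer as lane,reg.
r=7->g=7,rb=0  c=6->t=3,b0=0
L=7*4+3=31  i=0*2+0=0

31,0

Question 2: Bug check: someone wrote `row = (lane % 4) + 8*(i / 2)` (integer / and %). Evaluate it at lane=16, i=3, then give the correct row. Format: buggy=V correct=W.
`(lane % 4) + 8*(i / 2)`[16,3]=>8
lane 16=>16/4=4, 16 mod 4=0
i=3  r:4+8=>12  c:2·0+1=>1
row: 8 vs 12

buggy=8 correct=12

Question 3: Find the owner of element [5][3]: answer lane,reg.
r: 5->gid=5,r8=0  c: 3->tid=1,i&1=1
L=5*4+1=21  i=0*2+1=1

21,1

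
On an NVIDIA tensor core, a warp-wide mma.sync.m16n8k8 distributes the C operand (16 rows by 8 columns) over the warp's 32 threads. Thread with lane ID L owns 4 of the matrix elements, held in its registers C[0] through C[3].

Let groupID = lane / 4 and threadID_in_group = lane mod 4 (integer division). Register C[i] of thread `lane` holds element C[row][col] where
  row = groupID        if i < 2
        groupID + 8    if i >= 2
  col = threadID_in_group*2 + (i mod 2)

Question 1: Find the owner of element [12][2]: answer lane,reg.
r=12->g=4,rb=1  c=2->t=1,b0=0
L=4*4+1=17  i=1*2+0=2

17,2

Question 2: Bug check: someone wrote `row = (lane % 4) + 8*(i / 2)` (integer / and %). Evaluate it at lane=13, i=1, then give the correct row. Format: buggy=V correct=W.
`(lane % 4) + 8*(i / 2)`[13,1]⇒1
13: gr=3,th=1
[1] (3+0,1*2+1) = (3,3)
row: 1 vs 3

buggy=1 correct=3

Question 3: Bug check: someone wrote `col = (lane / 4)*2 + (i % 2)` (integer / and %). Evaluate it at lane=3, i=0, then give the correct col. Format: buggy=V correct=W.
`(lane / 4)*2 + (i % 2)`[3,0]⇒0
L=3⇒gr=3>>2=0, th=3&3=3
[0]⇒row 0+0=0  col 3·2+0=6
col: 0 vs 6

buggy=0 correct=6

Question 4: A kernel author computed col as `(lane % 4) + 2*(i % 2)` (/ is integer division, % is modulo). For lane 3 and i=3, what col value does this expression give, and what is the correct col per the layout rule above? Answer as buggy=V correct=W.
`(lane % 4) + 2*(i % 2)`[3,3]->5
lane 3: gid=0 (3/4), tid=3 (3%4)
i=3: r=0+8=8, c=3*2+1=7
col: 5 vs 7

buggy=5 correct=7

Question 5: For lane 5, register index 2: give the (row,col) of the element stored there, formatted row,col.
lane 5⇒5/4=1, 5 mod 4=1
i=2  r:1+8⇒9  c:2·1+0⇒2

9,2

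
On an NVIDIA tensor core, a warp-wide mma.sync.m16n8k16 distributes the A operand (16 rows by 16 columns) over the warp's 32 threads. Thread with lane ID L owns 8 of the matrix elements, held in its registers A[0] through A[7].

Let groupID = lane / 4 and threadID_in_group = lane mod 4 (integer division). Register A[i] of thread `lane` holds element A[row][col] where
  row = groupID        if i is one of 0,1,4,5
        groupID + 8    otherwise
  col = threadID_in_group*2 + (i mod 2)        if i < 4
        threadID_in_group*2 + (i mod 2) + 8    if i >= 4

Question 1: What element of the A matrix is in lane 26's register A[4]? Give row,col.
lane 26: G=6 (26/4), T=2 (26%4)
i=4: r=6+0=6, c=2*2+0+8=12

6,12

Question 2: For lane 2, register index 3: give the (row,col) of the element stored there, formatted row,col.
8,5

lane 2: gid=0 (2/4), tid=2 (2%4)
i=3: r=0+8=8, c=2*2+1+0=5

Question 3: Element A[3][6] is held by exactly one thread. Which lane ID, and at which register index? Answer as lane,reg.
15,0

r: 3->gid=3,r8=0  c: 6->c8=0,tid=3,i&1=0
L=3*4+3=15  i=0*4+0*2+0=0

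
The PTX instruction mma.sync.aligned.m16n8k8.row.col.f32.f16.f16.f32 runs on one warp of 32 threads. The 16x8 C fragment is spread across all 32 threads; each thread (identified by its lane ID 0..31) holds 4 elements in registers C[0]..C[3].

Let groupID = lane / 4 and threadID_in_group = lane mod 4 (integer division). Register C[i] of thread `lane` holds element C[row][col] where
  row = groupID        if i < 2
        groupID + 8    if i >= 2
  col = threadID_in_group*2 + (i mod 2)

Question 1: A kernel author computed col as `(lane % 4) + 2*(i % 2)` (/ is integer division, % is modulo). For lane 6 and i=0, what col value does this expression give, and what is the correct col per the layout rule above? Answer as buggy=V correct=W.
buggy=2 correct=4

`(lane % 4) + 2*(i % 2)`[6,0]->2
lane 6: g=1 (6/4), t=2 (6%4)
i=0: r=1+0=1, c=2*2+0=4
col: 2 vs 4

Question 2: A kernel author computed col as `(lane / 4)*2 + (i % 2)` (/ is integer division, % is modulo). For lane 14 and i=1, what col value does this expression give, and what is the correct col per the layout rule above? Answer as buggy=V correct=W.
`(lane / 4)*2 + (i % 2)`[14,1]⇒7
lane 14⇒14/4=3, 14 mod 4=2
i=1  r:3+0⇒3  c:2·2+1⇒5
col: 7 vs 5

buggy=7 correct=5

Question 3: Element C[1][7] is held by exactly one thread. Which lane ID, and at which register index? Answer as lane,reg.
7,1

r=1⇒gr=1,Rb=0  c=7⇒th=3,odd=1
L=1*4+3=7  i=0*2+1=1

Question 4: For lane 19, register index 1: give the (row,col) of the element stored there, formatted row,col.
4,7

19: gr=4,th=3
[1] (4+0,3*2+1) = (4,7)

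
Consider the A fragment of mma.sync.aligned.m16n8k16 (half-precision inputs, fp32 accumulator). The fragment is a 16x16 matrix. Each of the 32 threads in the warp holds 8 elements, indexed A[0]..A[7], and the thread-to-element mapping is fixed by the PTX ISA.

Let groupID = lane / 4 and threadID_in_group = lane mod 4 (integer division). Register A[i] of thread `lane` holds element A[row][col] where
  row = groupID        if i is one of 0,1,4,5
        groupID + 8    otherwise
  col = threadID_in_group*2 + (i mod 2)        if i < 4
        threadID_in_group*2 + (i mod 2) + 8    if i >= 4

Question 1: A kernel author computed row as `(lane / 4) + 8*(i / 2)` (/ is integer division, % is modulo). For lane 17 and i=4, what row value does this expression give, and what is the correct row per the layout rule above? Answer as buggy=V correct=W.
buggy=20 correct=4

`(lane / 4) + 8*(i / 2)`[17,4]->20
lane 17: gid=4 (17/4), tid=1 (17%4)
i=4: r=4+0=4, c=1*2+0+8=10
row: 20 vs 4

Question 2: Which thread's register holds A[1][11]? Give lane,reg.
r=1->g=1,rb=0  c=11->cb=1,t=1,b0=1
L=1*4+1=5  i=1*4+0*2+1=5

5,5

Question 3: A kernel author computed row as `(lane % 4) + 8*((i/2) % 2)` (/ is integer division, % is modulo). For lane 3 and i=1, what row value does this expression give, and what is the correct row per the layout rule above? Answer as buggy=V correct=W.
buggy=3 correct=0

`(lane % 4) + 8*((i/2) % 2)`[3,1]=>3
L=3=>grp=3>>2=0, tig=3&3=3
[1]=>row 0+0=0  col 3·2+1+0=7
row: 3 vs 0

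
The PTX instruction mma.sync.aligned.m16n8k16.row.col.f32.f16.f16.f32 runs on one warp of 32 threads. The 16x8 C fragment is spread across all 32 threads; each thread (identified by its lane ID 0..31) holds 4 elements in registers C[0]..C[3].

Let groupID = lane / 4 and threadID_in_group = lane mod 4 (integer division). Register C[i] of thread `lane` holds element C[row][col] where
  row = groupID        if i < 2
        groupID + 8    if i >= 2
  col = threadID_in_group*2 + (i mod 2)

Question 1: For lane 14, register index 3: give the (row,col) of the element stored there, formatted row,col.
11,5

L=14→G=14>>2=3, T=14&3=2
[3]→row 3+8=11  col 2·2+1=5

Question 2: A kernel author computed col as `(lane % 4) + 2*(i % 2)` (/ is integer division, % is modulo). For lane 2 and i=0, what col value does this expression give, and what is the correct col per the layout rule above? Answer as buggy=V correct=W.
`(lane % 4) + 2*(i % 2)`[2,0]→2
2: G=0,T=2
[0] (0+0,2*2+0) = (0,4)
col: 2 vs 4

buggy=2 correct=4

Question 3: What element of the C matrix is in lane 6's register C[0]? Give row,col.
6: G=1,T=2
[0] (1+0,2*2+0) = (1,4)

1,4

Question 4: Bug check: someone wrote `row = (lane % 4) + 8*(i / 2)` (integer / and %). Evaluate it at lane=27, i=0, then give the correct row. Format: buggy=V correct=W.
`(lane % 4) + 8*(i / 2)`[27,0]->3
L=27->gid=27>>2=6, tid=27&3=3
[0]->row 6+0=6  col 3·2+0=6
row: 3 vs 6

buggy=3 correct=6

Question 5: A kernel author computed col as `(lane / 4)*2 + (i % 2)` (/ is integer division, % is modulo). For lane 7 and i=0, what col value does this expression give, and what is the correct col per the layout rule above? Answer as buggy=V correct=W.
`(lane / 4)*2 + (i % 2)`[7,0]=>2
7: grp=1,tig=3
[0] (1+0,3*2+0) = (1,6)
col: 2 vs 6

buggy=2 correct=6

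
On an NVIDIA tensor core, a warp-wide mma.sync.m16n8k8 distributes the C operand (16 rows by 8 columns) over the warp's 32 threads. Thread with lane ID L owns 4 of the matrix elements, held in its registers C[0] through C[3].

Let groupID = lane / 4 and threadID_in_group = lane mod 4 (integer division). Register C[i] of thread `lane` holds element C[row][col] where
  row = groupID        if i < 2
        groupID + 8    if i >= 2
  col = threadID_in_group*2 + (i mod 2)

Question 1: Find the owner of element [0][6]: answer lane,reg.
3,0

r=0->g=0,rb=0  c=6->t=3,b0=0
L=0*4+3=3  i=0*2+0=0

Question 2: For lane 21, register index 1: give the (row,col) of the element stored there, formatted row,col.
21: grp=5,tig=1
[1] (5+0,1*2+1) = (5,3)

5,3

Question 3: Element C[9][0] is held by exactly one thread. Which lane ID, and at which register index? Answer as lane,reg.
4,2

r: 9->gid=1,r8=1  c: 0->tid=0,i&1=0
L=1*4+0=4  i=1*2+0=2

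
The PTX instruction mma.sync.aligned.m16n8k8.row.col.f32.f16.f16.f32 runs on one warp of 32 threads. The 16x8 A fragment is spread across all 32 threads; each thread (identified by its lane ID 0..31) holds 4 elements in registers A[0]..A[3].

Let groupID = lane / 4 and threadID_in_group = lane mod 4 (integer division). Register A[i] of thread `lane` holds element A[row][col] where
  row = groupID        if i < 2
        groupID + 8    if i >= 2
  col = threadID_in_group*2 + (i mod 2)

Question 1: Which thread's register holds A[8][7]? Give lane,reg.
3,3

r=8->g=0,rb=1  c=7->t=3,b0=1
L=0*4+3=3  i=1*2+1=3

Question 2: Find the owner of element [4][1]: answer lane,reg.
16,1

r: 4->gid=4,r8=0  c: 1->tid=0,i&1=1
L=4*4+0=16  i=0*2+1=1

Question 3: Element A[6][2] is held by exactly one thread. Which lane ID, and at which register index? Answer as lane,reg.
25,0

r: 6->gid=6,r8=0  c: 2->tid=1,i&1=0
L=6*4+1=25  i=0*2+0=0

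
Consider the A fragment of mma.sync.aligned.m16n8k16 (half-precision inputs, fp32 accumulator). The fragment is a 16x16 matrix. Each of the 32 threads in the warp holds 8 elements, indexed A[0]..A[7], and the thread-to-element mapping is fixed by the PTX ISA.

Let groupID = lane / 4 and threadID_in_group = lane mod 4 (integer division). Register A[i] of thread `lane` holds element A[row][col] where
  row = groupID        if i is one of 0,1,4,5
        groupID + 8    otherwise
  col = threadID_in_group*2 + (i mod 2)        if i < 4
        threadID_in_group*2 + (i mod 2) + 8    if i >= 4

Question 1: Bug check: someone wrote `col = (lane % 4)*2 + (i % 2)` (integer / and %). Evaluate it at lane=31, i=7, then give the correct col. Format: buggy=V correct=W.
`(lane % 4)*2 + (i % 2)`[31,7]⇒7
L=31⇒gr=31>>2=7, th=31&3=3
[7]⇒row 7+8=15  col 3·2+1+8=15
col: 7 vs 15

buggy=7 correct=15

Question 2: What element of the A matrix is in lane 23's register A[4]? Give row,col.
lane 23: gid=5 (23/4), tid=3 (23%4)
i=4: r=5+0=5, c=3*2+0+8=14

5,14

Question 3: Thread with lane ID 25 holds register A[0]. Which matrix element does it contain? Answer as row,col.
6,2

lane 25: g=6 (25/4), t=1 (25%4)
i=0: r=6+0=6, c=1*2+0+0=2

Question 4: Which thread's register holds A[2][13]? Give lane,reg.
r: 2->gid=2,r8=0  c: 13->c8=1,tid=2,i&1=1
L=2*4+2=10  i=1*4+0*2+1=5

10,5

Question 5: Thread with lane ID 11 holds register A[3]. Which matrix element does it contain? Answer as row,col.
10,7

L=11=>grp=11>>2=2, tig=11&3=3
[3]=>row 2+8=10  col 3·2+1+0=7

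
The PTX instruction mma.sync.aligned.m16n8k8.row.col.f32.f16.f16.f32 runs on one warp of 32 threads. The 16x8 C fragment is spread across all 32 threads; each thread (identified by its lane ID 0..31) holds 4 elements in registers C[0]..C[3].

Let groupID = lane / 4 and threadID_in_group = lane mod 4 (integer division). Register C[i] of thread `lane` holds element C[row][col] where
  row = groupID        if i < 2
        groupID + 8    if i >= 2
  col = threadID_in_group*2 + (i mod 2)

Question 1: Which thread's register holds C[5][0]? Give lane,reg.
r: 5->gid=5,r8=0  c: 0->tid=0,i&1=0
L=5*4+0=20  i=0*2+0=0

20,0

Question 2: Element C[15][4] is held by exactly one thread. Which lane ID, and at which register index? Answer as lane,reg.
30,2

r=15->g=7,rb=1  c=4->t=2,b0=0
L=7*4+2=30  i=1*2+0=2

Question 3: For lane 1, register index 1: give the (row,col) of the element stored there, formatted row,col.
0,3

1: gr=0,th=1
[1] (0+0,1*2+1) = (0,3)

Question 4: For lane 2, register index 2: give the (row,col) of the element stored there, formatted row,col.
L=2→G=2>>2=0, T=2&3=2
[2]→row 0+8=8  col 2·2+0=4

8,4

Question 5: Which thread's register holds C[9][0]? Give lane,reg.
r:9=>grp=1,rB=1  c:0=>tig=0,lo=0
L=1*4+0=4  i=1*2+0=2

4,2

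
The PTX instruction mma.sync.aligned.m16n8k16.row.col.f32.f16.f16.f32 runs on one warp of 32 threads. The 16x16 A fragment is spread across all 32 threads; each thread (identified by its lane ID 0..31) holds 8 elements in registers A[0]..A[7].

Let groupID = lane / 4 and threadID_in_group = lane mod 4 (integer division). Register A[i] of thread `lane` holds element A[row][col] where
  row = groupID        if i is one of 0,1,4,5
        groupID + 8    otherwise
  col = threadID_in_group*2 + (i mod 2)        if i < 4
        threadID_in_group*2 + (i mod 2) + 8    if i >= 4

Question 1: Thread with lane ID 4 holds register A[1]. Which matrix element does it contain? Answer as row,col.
1,1

lane 4: G=1 (4/4), T=0 (4%4)
i=1: r=1+0=1, c=0*2+1+0=1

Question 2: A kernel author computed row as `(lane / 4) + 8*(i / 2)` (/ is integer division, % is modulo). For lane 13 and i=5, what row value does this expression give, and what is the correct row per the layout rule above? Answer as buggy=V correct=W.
buggy=19 correct=3

`(lane / 4) + 8*(i / 2)`[13,5]=>19
13: grp=3,tig=1
[5] (3+0,1*2+1+8) = (3,11)
row: 19 vs 3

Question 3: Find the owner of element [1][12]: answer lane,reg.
r=1⇒gr=1,Rb=0  c=12⇒Cb=1,th=2,odd=0
L=1*4+2=6  i=1*4+0*2+0=4

6,4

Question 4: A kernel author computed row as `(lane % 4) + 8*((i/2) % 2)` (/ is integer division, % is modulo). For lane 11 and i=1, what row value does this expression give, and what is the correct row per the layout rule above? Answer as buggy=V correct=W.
`(lane % 4) + 8*((i/2) % 2)`[11,1]=>3
11: grp=2,tig=3
[1] (2+0,3*2+1+0) = (2,7)
row: 3 vs 2

buggy=3 correct=2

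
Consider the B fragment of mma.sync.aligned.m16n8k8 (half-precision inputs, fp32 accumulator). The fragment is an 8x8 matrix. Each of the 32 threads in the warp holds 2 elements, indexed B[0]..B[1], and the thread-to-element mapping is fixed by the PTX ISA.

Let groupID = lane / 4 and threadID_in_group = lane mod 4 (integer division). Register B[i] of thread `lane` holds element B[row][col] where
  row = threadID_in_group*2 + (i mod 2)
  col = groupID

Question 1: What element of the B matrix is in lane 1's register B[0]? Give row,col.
2,0

L=1->g=1>>2=0, t=1&3=1
[0]->row 1·2+0=2  col g=0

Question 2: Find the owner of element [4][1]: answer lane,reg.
c:1=>grp=1  r:4=>tig=2,lo=0
L=1*4+2=6  i=0=0

6,0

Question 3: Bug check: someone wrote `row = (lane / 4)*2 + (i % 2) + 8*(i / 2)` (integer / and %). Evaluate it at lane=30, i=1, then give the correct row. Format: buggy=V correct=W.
`(lane / 4)*2 + (i % 2) + 8*(i / 2)`[30,1]⇒15
lane 30: gr=7 (30/4), th=2 (30%4)
i=1: r=2*2+1=5, c=gr=7
row: 15 vs 5

buggy=15 correct=5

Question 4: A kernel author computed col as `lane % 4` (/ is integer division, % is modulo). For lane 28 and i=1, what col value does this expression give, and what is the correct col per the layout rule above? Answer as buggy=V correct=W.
`lane % 4`[28,1]->0
lane 28: gid=7 (28/4), tid=0 (28%4)
i=1: r=0*2+1=1, c=gid=7
col: 0 vs 7

buggy=0 correct=7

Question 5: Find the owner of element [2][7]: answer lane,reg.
29,0

c=7->g=7  r=2->t=1,b0=0
L=7*4+1=29  i=0=0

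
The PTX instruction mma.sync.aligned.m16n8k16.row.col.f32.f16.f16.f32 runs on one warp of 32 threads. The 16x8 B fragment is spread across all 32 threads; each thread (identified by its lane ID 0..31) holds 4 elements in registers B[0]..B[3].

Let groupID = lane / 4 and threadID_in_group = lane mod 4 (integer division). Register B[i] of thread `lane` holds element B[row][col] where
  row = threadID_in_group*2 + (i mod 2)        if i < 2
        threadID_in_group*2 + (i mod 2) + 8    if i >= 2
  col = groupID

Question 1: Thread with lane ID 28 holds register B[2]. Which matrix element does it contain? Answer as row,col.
8,7

lane 28→28/4=7, 28 mod 4=0
i=2  r:2·0+0+8→8  c:7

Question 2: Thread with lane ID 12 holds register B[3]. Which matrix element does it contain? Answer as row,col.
9,3

lane 12: gid=3 (12/4), tid=0 (12%4)
i=3: r=0*2+1+8=9, c=gid=3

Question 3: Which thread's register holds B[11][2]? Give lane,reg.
c:2=>grp=2  r:11=>rB=1,tig=1,lo=1
L=2*4+1=9  i=1*2+1=3

9,3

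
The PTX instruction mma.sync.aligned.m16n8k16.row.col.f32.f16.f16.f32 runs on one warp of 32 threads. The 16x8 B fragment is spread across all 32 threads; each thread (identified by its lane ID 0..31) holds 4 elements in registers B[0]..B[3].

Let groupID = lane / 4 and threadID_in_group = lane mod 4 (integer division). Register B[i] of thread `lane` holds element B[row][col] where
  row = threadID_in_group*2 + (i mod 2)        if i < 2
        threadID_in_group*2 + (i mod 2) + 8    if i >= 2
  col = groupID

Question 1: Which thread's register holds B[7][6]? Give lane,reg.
27,1

c=6→G=6  r=7→rhi=0,T=3,p=1
L=6*4+3=27  i=0*2+1=1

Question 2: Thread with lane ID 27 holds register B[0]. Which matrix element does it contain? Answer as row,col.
lane 27->27/4=6, 27 mod 4=3
i=0  r:2·3+0+0->6  c:6

6,6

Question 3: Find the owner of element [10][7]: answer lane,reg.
c:7=>grp=7  r:10=>rB=1,tig=1,lo=0
L=7*4+1=29  i=1*2+0=2

29,2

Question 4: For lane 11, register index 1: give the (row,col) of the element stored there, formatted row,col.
7,2

lane 11->11/4=2, 11 mod 4=3
i=1  r:2·3+1+0->7  c:2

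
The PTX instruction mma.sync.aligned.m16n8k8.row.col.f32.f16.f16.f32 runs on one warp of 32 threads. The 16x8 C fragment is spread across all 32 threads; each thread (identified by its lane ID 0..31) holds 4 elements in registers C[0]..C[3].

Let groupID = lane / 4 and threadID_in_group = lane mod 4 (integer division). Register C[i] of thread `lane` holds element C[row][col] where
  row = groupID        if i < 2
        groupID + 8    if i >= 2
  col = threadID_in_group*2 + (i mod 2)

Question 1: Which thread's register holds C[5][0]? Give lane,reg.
20,0

r:5=>grp=5,rB=0  c:0=>tig=0,lo=0
L=5*4+0=20  i=0*2+0=0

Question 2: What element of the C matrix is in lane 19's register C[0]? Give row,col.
lane 19: G=4 (19/4), T=3 (19%4)
i=0: r=4+0=4, c=3*2+0=6

4,6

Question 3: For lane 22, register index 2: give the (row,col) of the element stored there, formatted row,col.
L=22->gid=22>>2=5, tid=22&3=2
[2]->row 5+8=13  col 2·2+0=4

13,4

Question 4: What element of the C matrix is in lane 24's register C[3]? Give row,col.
24: G=6,T=0
[3] (6+8,0*2+1) = (14,1)

14,1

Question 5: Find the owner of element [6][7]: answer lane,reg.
27,1

r=6⇒gr=6,Rb=0  c=7⇒th=3,odd=1
L=6*4+3=27  i=0*2+1=1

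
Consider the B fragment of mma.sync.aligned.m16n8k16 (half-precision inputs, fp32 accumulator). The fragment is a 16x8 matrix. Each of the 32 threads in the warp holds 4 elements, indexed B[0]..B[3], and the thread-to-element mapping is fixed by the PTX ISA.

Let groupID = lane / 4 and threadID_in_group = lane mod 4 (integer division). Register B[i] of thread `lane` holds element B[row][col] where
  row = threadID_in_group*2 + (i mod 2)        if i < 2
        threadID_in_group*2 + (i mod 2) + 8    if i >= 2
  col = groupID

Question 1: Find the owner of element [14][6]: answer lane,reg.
c: 6->gid=6  r: 14->r8=1,tid=3,i&1=0
L=6*4+3=27  i=1*2+0=2

27,2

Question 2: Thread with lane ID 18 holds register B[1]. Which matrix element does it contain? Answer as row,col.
18: grp=4,tig=2
[1] (2*2+1+0,4) = (5,4)

5,4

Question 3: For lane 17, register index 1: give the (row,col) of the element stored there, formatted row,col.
17: gid=4,tid=1
[1] (1*2+1+0,4) = (3,4)

3,4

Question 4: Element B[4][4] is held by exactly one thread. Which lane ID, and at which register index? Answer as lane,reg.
18,0

c=4→G=4  r=4→rhi=0,T=2,p=0
L=4*4+2=18  i=0*2+0=0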